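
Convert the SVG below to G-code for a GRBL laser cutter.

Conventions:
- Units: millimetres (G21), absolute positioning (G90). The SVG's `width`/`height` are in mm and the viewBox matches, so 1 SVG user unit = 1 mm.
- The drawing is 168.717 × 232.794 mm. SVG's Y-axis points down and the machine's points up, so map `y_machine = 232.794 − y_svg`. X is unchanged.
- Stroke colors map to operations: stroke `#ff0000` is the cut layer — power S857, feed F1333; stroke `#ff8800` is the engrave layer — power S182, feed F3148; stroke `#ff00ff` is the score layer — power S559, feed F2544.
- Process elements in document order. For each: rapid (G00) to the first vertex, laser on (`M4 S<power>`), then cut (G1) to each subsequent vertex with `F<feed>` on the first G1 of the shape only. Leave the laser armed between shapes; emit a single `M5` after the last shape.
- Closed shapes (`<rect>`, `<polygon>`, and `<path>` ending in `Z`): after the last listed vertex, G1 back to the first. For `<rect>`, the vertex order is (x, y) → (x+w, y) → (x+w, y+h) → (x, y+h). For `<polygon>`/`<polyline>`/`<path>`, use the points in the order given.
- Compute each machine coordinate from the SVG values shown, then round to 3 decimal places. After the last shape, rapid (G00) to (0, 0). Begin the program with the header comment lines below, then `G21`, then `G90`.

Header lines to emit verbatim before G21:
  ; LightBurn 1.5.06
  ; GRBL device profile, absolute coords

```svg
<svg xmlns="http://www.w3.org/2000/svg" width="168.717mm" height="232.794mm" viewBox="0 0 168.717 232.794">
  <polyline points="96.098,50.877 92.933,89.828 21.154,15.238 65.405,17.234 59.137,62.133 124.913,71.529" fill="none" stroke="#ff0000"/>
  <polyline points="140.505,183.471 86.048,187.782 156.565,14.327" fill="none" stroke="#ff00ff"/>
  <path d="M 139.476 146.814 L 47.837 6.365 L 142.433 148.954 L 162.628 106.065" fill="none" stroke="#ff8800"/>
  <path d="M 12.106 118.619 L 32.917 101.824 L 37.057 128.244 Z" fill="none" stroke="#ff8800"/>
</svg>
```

; LightBurn 1.5.06
; GRBL device profile, absolute coords
G21
G90
G00 X96.098 Y181.917
M4 S857
G1 X92.933 Y142.966 F1333
G1 X21.154 Y217.556
G1 X65.405 Y215.560
G1 X59.137 Y170.661
G1 X124.913 Y161.265
G00 X140.505 Y49.323
M4 S559
G1 X86.048 Y45.012 F2544
G1 X156.565 Y218.467
G00 X139.476 Y85.980
M4 S182
G1 X47.837 Y226.429 F3148
G1 X142.433 Y83.840
G1 X162.628 Y126.729
G00 X12.106 Y114.175
M4 S182
G1 X32.917 Y130.970 F3148
G1 X37.057 Y104.550
G1 X12.106 Y114.175
M5
G00 X0.000 Y0.000

Since the viewBox matches the mm dimensions, user units are millimetres directly. The only transform is the Y-flip y_m = 232.794 − y_svg.

Shape 1 is a open polyline drawn with `<polyline>`. Its stroke #ff0000 means cut at S857, F1333. After flipping Y the toolpath is (96.098,181.917) → (92.933,142.966) → (21.154,217.556) → (65.405,215.560) → (59.137,170.661) → (124.913,161.265).

Shape 2 is a open polyline drawn with `<polyline>`. Its stroke #ff00ff means score at S559, F2544. After flipping Y the toolpath is (140.505,49.323) → (86.048,45.012) → (156.565,218.467).

Shape 3 is a open polyline drawn with `<path>`. Its stroke #ff8800 means engrave at S182, F3148. After flipping Y the toolpath is (139.476,85.980) → (47.837,226.429) → (142.433,83.840) → (162.628,126.729).

Shape 4 is a regular polygon drawn with `<path>`. Its stroke #ff8800 means engrave at S182, F3148. After flipping Y the toolpath is (12.106,114.175) → (32.917,130.970) → (37.057,104.550) → (12.106,114.175), returning to the start.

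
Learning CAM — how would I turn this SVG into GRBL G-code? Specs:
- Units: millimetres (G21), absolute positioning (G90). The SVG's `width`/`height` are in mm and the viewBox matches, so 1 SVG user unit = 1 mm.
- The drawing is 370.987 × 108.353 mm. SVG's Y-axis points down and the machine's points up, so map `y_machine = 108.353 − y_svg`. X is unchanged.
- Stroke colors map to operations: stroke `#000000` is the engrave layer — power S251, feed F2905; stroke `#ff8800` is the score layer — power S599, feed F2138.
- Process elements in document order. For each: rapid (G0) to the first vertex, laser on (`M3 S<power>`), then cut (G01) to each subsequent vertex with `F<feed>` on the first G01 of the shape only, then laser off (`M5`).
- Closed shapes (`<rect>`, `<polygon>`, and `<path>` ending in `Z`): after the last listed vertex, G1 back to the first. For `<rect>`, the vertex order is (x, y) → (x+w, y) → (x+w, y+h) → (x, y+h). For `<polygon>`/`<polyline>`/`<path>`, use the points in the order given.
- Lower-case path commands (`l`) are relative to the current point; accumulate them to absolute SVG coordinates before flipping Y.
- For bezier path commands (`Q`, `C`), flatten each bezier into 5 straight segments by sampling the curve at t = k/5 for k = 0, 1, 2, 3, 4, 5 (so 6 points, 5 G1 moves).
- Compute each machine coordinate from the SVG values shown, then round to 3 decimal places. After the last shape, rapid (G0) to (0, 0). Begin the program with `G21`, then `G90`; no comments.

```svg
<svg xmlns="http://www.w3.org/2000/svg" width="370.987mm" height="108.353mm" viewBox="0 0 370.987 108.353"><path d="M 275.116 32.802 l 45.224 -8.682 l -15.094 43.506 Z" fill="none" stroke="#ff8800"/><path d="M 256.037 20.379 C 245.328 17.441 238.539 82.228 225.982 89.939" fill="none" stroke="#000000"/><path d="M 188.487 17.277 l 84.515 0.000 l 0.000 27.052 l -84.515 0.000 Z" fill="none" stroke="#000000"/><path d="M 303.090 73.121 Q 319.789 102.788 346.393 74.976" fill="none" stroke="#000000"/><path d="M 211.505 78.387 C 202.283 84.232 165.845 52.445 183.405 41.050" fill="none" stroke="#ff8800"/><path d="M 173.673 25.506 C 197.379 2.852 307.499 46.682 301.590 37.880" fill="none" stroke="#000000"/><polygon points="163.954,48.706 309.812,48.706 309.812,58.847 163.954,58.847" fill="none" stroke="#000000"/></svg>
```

Since the viewBox matches the mm dimensions, user units are millimetres directly. The only transform is the Y-flip y_m = 108.353 − y_svg.

Shape 1 is a regular polygon drawn with `<path>`. Its stroke #ff8800 means score at S599, F2138. After flipping Y the toolpath is (275.116,75.551) → (320.340,84.233) → (305.246,40.727) → (275.116,75.551), returning to the start.

Shape 2 is a cubic bezier drawn with `<path>`. Its stroke #000000 means engrave at S251, F2905. After flipping Y the toolpath is (256.037,87.974) → (250.004,82.608) → (244.448,66.979) → (238.902,47.076) → (232.902,28.891) → (225.982,18.414).

Shape 3 is a rectangle drawn with `<path>`. Its stroke #000000 means engrave at S251, F2905. After flipping Y the toolpath is (188.487,91.076) → (273.002,91.076) → (273.002,64.024) → (188.487,64.024) → (188.487,91.076), returning to the start.

Shape 4 is a quadratic bezier drawn with `<path>`. Its stroke #000000 means engrave at S251, F2905. After flipping Y the toolpath is (303.090,35.232) → (310.166,25.664) → (318.034,20.695) → (326.695,20.324) → (336.148,24.551) → (346.393,33.377).

Shape 5 is a cubic bezier drawn with `<path>`. Its stroke #ff8800 means score at S599, F2138. After flipping Y the toolpath is (211.505,29.966) → (203.356,30.511) → (192.573,37.302) → (183.054,47.554) → (178.699,58.483) → (183.405,67.303).

Shape 6 is a cubic bezier drawn with `<path>`. Its stroke #000000 means engrave at S251, F2905. After flipping Y the toolpath is (173.673,82.847) → (196.647,89.414) → (230.643,85.743) → (265.943,77.551) → (292.831,70.555) → (301.590,70.473).

Shape 7 is a rectangle drawn with `<polygon>`. Its stroke #000000 means engrave at S251, F2905. After flipping Y the toolpath is (163.954,59.647) → (309.812,59.647) → (309.812,49.506) → (163.954,49.506) → (163.954,59.647), returning to the start.

G21
G90
G0 X275.116 Y75.551
M3 S599
G01 X320.340 Y84.233 F2138
G01 X305.246 Y40.727
G01 X275.116 Y75.551
M5
G0 X256.037 Y87.974
M3 S251
G01 X250.004 Y82.608 F2905
G01 X244.448 Y66.979
G01 X238.902 Y47.076
G01 X232.902 Y28.891
G01 X225.982 Y18.414
M5
G0 X188.487 Y91.076
M3 S251
G01 X273.002 Y91.076 F2905
G01 X273.002 Y64.024
G01 X188.487 Y64.024
G01 X188.487 Y91.076
M5
G0 X303.090 Y35.232
M3 S251
G01 X310.166 Y25.664 F2905
G01 X318.034 Y20.695
G01 X326.695 Y20.324
G01 X336.148 Y24.551
G01 X346.393 Y33.377
M5
G0 X211.505 Y29.966
M3 S599
G01 X203.356 Y30.511 F2138
G01 X192.573 Y37.302
G01 X183.054 Y47.554
G01 X178.699 Y58.483
G01 X183.405 Y67.303
M5
G0 X173.673 Y82.847
M3 S251
G01 X196.647 Y89.414 F2905
G01 X230.643 Y85.743
G01 X265.943 Y77.551
G01 X292.831 Y70.555
G01 X301.590 Y70.473
M5
G0 X163.954 Y59.647
M3 S251
G01 X309.812 Y59.647 F2905
G01 X309.812 Y49.506
G01 X163.954 Y49.506
G01 X163.954 Y59.647
M5
G0 X0.000 Y0.000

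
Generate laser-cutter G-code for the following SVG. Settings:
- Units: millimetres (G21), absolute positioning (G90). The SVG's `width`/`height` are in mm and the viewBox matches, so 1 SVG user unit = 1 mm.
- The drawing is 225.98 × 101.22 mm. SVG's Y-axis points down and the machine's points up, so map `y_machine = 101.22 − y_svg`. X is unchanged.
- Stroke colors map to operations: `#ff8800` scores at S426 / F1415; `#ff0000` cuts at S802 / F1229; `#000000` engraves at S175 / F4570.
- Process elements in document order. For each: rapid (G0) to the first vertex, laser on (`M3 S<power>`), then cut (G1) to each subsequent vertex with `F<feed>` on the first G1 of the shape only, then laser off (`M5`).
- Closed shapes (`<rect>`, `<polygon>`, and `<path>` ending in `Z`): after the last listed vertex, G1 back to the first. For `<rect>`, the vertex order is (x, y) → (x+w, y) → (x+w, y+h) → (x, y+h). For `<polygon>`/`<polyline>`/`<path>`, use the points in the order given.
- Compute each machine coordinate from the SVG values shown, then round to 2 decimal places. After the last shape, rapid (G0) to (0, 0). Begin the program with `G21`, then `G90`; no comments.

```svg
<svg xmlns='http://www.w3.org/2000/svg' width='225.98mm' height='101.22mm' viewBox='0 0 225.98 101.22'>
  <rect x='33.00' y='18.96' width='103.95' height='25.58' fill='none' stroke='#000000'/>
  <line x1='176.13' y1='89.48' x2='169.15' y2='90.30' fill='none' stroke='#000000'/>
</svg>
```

G21
G90
G0 X33.00 Y82.26
M3 S175
G1 X136.95 Y82.26 F4570
G1 X136.95 Y56.68
G1 X33.00 Y56.68
G1 X33.00 Y82.26
M5
G0 X176.13 Y11.74
M3 S175
G1 X169.15 Y10.92 F4570
M5
G0 X0.00 Y0.00

Since the viewBox matches the mm dimensions, user units are millimetres directly. The only transform is the Y-flip y_m = 101.22 − y_svg.

Shape 1 is a rectangle drawn with `<rect>`. Its stroke #000000 means engrave at S175, F4570. After flipping Y the toolpath is (33.00,82.26) → (136.95,82.26) → (136.95,56.68) → (33.00,56.68) → (33.00,82.26), returning to the start.

Shape 2 is a line segment drawn with `<line>`. Its stroke #000000 means engrave at S175, F4570. After flipping Y the toolpath is (176.13,11.74) → (169.15,10.92).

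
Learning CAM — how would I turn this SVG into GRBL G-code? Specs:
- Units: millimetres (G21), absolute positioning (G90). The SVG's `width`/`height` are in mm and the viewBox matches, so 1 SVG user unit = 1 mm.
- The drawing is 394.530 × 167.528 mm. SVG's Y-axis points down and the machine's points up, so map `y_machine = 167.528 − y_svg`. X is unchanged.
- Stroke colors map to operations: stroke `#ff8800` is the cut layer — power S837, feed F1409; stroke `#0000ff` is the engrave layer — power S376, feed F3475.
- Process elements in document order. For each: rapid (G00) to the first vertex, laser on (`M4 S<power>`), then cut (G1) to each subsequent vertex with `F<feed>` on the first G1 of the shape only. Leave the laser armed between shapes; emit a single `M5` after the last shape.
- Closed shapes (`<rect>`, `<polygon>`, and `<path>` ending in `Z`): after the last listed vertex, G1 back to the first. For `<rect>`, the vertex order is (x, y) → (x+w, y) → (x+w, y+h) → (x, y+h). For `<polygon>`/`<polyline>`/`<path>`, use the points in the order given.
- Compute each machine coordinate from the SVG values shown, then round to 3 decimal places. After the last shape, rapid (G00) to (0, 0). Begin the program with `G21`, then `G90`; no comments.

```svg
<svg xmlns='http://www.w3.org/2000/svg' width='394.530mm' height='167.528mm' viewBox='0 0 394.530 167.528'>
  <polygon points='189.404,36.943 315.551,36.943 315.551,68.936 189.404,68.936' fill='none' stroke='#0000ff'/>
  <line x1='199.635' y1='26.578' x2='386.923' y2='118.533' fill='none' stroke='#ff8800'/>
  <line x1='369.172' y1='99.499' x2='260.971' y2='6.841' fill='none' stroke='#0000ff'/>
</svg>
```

1 u = 1 mm; y_m = 167.528 − y.

[1] `<polygon>` rectangle, #0000ff→engrave S376 F3475: (189.404,130.585) → (315.551,130.585) → (315.551,98.592) → (189.404,98.592) → (189.404,130.585) (closed)

[2] `<line>` line segment, #ff8800→cut S837 F1409: (199.635,140.950) → (386.923,48.995)

[3] `<line>` line segment, #0000ff→engrave S376 F3475: (369.172,68.029) → (260.971,160.687)

G21
G90
G00 X189.404 Y130.585
M4 S376
G1 X315.551 Y130.585 F3475
G1 X315.551 Y98.592
G1 X189.404 Y98.592
G1 X189.404 Y130.585
G00 X199.635 Y140.950
M4 S837
G1 X386.923 Y48.995 F1409
G00 X369.172 Y68.029
M4 S376
G1 X260.971 Y160.687 F3475
M5
G00 X0.000 Y0.000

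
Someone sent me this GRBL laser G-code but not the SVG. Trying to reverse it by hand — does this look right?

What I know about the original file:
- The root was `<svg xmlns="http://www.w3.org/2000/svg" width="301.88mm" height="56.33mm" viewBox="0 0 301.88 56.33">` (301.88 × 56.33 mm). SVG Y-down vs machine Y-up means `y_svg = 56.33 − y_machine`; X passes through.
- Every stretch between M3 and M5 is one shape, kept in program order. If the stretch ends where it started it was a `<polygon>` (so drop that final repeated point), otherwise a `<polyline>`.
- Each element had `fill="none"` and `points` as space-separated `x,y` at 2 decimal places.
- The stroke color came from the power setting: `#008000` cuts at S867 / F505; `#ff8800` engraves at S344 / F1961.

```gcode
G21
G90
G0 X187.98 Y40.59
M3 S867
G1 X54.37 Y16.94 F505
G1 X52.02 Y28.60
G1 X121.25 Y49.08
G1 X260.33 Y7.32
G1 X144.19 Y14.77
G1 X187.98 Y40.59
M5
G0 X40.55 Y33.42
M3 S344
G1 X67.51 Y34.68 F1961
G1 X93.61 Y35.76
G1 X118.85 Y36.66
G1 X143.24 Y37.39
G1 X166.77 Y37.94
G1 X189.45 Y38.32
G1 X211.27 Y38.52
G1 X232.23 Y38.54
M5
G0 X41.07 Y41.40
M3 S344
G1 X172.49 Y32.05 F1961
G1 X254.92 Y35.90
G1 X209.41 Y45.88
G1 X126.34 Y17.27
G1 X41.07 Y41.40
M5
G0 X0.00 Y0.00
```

<svg xmlns="http://www.w3.org/2000/svg" width="301.88mm" height="56.33mm" viewBox="0 0 301.88 56.33">
  <polygon points="187.98,15.74 54.37,39.39 52.02,27.73 121.25,7.25 260.33,49.01 144.19,41.56" fill="none" stroke="#008000"/>
  <polyline points="40.55,22.91 67.51,21.65 93.61,20.57 118.85,19.67 143.24,18.94 166.77,18.39 189.45,18.01 211.27,17.81 232.23,17.79" fill="none" stroke="#ff8800"/>
  <polygon points="41.07,14.93 172.49,24.28 254.92,20.43 209.41,10.45 126.34,39.06" fill="none" stroke="#ff8800"/>
</svg>

y_svg = 56.33 − y_m.

[1] S867→`#008000` (cut); closed run; points: 187.98,15.74 54.37,39.39 52.02,27.73 121.25,7.25 260.33,49.01 144.19,41.56

[2] S344→`#ff8800` (engrave); open run; points: 40.55,22.91 67.51,21.65 93.61,20.57 118.85,19.67 143.24,18.94 166.77,18.39 189.45,18.01 211.27,17.81 232.23,17.79

[3] S344→`#ff8800` (engrave); closed run; points: 41.07,14.93 172.49,24.28 254.92,20.43 209.41,10.45 126.34,39.06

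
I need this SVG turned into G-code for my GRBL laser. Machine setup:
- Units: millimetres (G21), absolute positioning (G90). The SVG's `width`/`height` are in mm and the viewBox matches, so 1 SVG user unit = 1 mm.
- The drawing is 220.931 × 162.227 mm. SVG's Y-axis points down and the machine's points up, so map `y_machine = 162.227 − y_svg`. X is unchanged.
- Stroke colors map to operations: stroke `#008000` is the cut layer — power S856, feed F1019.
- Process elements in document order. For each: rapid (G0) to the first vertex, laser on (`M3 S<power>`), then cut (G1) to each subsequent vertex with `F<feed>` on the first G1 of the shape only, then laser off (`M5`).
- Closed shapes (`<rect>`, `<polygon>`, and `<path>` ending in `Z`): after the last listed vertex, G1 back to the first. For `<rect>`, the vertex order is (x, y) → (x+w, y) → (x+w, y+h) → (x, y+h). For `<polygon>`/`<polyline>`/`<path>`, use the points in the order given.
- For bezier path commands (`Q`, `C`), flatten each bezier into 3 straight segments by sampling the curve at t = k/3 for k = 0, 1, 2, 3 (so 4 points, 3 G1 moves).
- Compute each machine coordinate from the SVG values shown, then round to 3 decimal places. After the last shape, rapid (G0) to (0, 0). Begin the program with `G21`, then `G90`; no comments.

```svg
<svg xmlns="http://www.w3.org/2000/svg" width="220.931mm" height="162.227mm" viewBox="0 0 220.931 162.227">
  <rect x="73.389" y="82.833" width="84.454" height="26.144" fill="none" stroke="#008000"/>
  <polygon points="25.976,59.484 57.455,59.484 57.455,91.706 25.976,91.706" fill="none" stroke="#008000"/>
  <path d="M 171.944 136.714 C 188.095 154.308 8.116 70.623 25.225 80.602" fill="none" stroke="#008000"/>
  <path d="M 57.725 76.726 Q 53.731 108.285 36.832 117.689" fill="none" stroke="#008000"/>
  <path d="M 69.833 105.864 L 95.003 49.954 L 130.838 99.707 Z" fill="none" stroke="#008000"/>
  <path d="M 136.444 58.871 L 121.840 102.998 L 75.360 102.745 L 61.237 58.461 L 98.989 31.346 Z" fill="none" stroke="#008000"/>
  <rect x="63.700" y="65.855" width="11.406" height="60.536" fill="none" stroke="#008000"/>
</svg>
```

viewBox `0 0 220.931 162.227` with mm width/height → 1 unit = 1 mm. Flip: y_m = 162.227 − y_svg.

**Shape 1** — `<rect>` rectangle, stroke `#008000` → cut (S856, F1019). Machine vertices: (73.389,79.394) → (157.843,79.394) → (157.843,53.250) → (73.389,53.250) → (73.389,79.394). Closed: final G1 returns to the first vertex.

**Shape 2** — `<polygon>` rectangle, stroke `#008000` → cut (S856, F1019). Machine vertices: (25.976,102.743) → (57.455,102.743) → (57.455,70.521) → (25.976,70.521) → (25.976,102.743). Closed: final G1 returns to the first vertex.

**Shape 3** — `<path>` cubic bezier, stroke `#008000` → cut (S856, F1019). Control points (SVG): P0=(171.944,136.714), P1=(188.095,154.308), P2=(8.116,70.623), P3=(25.225,80.602); sampled at t=k/3. Machine vertices: (171.944,25.513) → (137.282,34.459) → (59.248,67.603) → (25.225,81.625). Open path.

**Shape 4** — `<path>` quadratic bezier, stroke `#008000` → cut (S856, F1019). Control points (SVG): P0=(57.725,76.726), P1=(53.731,108.285), P2=(36.832,117.689); sampled at t=k/3. Machine vertices: (57.725,85.501) → (53.628,66.923) → (46.664,53.269) → (36.832,44.538). Open path.

**Shape 5** — `<path>` regular polygon, stroke `#008000` → cut (S856, F1019). Machine vertices: (69.833,56.363) → (95.003,112.273) → (130.838,62.520) → (69.833,56.363). Closed: final G1 returns to the first vertex.

**Shape 6** — `<path>` regular polygon, stroke `#008000` → cut (S856, F1019). Machine vertices: (136.444,103.356) → (121.840,59.229) → (75.360,59.482) → (61.237,103.766) → (98.989,130.881) → (136.444,103.356). Closed: final G1 returns to the first vertex.

**Shape 7** — `<rect>` rectangle, stroke `#008000` → cut (S856, F1019). Machine vertices: (63.700,96.372) → (75.106,96.372) → (75.106,35.836) → (63.700,35.836) → (63.700,96.372). Closed: final G1 returns to the first vertex.

G21
G90
G0 X73.389 Y79.394
M3 S856
G1 X157.843 Y79.394 F1019
G1 X157.843 Y53.250
G1 X73.389 Y53.250
G1 X73.389 Y79.394
M5
G0 X25.976 Y102.743
M3 S856
G1 X57.455 Y102.743 F1019
G1 X57.455 Y70.521
G1 X25.976 Y70.521
G1 X25.976 Y102.743
M5
G0 X171.944 Y25.513
M3 S856
G1 X137.282 Y34.459 F1019
G1 X59.248 Y67.603
G1 X25.225 Y81.625
M5
G0 X57.725 Y85.501
M3 S856
G1 X53.628 Y66.923 F1019
G1 X46.664 Y53.269
G1 X36.832 Y44.538
M5
G0 X69.833 Y56.363
M3 S856
G1 X95.003 Y112.273 F1019
G1 X130.838 Y62.520
G1 X69.833 Y56.363
M5
G0 X136.444 Y103.356
M3 S856
G1 X121.840 Y59.229 F1019
G1 X75.360 Y59.482
G1 X61.237 Y103.766
G1 X98.989 Y130.881
G1 X136.444 Y103.356
M5
G0 X63.700 Y96.372
M3 S856
G1 X75.106 Y96.372 F1019
G1 X75.106 Y35.836
G1 X63.700 Y35.836
G1 X63.700 Y96.372
M5
G0 X0.000 Y0.000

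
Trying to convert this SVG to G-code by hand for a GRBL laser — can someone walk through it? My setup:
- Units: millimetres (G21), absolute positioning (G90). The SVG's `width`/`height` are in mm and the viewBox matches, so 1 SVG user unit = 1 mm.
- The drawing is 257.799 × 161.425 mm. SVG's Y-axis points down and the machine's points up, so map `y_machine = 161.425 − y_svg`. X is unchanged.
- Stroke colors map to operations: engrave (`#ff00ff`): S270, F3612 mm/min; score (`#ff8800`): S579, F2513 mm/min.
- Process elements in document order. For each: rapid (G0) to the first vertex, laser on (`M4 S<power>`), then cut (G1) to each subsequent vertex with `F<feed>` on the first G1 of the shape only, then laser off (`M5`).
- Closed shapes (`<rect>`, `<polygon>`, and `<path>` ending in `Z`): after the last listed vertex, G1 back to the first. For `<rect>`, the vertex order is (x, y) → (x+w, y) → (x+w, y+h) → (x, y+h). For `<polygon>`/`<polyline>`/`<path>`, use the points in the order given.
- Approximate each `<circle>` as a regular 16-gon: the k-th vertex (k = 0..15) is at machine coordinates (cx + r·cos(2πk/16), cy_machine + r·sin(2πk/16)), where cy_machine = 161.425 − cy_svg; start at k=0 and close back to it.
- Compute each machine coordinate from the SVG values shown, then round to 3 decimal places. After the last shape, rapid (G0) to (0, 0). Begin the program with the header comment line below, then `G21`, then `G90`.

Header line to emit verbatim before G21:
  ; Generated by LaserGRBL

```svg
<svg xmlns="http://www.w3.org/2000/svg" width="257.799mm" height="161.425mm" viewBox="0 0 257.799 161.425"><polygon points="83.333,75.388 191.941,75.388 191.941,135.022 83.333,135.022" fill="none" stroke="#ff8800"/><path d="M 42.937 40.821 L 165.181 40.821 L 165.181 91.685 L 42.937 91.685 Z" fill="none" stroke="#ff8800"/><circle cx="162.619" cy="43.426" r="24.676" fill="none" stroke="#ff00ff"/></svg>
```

Since the viewBox matches the mm dimensions, user units are millimetres directly. The only transform is the Y-flip y_m = 161.425 − y_svg.

Shape 1 is a rectangle drawn with `<polygon>`. Its stroke #ff8800 means score at S579, F2513. After flipping Y the toolpath is (83.333,86.037) → (191.941,86.037) → (191.941,26.403) → (83.333,26.403) → (83.333,86.037), returning to the start.

Shape 2 is a rectangle drawn with `<path>`. Its stroke #ff8800 means score at S579, F2513. After flipping Y the toolpath is (42.937,120.604) → (165.181,120.604) → (165.181,69.740) → (42.937,69.740) → (42.937,120.604), returning to the start.

Shape 3 is a circle drawn with `<circle>`. Its stroke #ff00ff means engrave at S270, F3612. After flipping Y the toolpath is (187.295,117.999) → (185.417,127.442) → (180.068,135.448) → (172.062,140.797) → (162.619,142.675) → (153.176,140.797) → (145.170,135.448) → (139.821,127.442) → (137.943,117.999) → (139.821,108.556) → (145.170,100.550) → (153.176,95.201) → (162.619,93.323) → (172.062,95.201) → (180.068,100.550) → (185.417,108.556) → (187.295,117.999), returning to the start.

; Generated by LaserGRBL
G21
G90
G0 X83.333 Y86.037
M4 S579
G1 X191.941 Y86.037 F2513
G1 X191.941 Y26.403
G1 X83.333 Y26.403
G1 X83.333 Y86.037
M5
G0 X42.937 Y120.604
M4 S579
G1 X165.181 Y120.604 F2513
G1 X165.181 Y69.740
G1 X42.937 Y69.740
G1 X42.937 Y120.604
M5
G0 X187.295 Y117.999
M4 S270
G1 X185.417 Y127.442 F3612
G1 X180.068 Y135.448
G1 X172.062 Y140.797
G1 X162.619 Y142.675
G1 X153.176 Y140.797
G1 X145.170 Y135.448
G1 X139.821 Y127.442
G1 X137.943 Y117.999
G1 X139.821 Y108.556
G1 X145.170 Y100.550
G1 X153.176 Y95.201
G1 X162.619 Y93.323
G1 X172.062 Y95.201
G1 X180.068 Y100.550
G1 X185.417 Y108.556
G1 X187.295 Y117.999
M5
G0 X0.000 Y0.000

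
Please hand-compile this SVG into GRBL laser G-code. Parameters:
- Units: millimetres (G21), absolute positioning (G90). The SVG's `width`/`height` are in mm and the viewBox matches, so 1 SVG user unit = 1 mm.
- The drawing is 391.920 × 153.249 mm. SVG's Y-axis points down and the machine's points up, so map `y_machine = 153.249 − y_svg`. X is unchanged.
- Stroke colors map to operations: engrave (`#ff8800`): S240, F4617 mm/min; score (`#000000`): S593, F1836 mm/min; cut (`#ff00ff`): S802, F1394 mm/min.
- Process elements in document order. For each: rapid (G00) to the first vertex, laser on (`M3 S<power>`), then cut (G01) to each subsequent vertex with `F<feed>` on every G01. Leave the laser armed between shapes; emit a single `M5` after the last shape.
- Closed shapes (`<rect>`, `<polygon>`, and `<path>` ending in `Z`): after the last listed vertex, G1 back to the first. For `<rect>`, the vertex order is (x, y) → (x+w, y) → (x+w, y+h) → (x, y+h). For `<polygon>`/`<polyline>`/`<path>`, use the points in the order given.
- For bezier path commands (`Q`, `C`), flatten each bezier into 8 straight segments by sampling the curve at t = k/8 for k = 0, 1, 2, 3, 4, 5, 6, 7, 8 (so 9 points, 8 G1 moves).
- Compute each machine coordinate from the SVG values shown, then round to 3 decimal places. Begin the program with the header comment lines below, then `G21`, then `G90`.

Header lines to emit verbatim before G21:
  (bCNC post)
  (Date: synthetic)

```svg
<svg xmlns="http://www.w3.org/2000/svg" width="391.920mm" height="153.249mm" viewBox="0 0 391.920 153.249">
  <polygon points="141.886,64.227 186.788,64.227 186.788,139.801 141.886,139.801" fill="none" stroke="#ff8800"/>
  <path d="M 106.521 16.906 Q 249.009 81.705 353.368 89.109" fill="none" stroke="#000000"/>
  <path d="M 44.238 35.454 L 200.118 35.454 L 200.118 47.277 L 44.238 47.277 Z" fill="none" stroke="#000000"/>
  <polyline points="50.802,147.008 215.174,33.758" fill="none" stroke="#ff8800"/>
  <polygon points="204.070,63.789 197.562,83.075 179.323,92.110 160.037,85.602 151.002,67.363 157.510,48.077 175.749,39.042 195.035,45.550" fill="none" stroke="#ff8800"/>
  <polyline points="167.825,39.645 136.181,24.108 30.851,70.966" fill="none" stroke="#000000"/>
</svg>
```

1 u = 1 mm; y_m = 153.249 − y.

[1] `<polygon>` rectangle, #ff8800→engrave S240 F4617: (141.886,89.022) → (186.788,89.022) → (186.788,13.448) → (141.886,13.448) → (141.886,89.022) (closed)

[2] `<path>` quadratic bezier, #000000→score S593 F1836: (106.521,136.343) → (141.547,121.040) → (175.382,107.531) → (208.025,95.815) → (239.477,85.893) → (269.737,77.764) → (298.805,71.429) → (326.682,66.888) → (353.368,64.140)

[3] `<path>` rectangle, #000000→score S593 F1836: (44.238,117.795) → (200.118,117.795) → (200.118,105.972) → (44.238,105.972) → (44.238,117.795) (closed)

[4] `<polyline>` line segment, #ff8800→engrave S240 F4617: (50.802,6.241) → (215.174,119.491)

[5] `<polygon>` regular polygon, #ff8800→engrave S240 F4617: (204.070,89.460) → (197.562,70.174) → (179.323,61.139) → (160.037,67.647) → (151.002,85.886) → (157.510,105.172) → (175.749,114.207) → (195.035,107.699) → (204.070,89.460) (closed)

[6] `<polyline>` open polyline, #000000→score S593 F1836: (167.825,113.604) → (136.181,129.141) → (30.851,82.283)

(bCNC post)
(Date: synthetic)
G21
G90
G00 X141.886 Y89.022
M3 S240
G01 X186.788 Y89.022 F4617
G01 X186.788 Y13.448 F4617
G01 X141.886 Y13.448 F4617
G01 X141.886 Y89.022 F4617
G00 X106.521 Y136.343
M3 S593
G01 X141.547 Y121.040 F1836
G01 X175.382 Y107.531 F1836
G01 X208.025 Y95.815 F1836
G01 X239.477 Y85.893 F1836
G01 X269.737 Y77.764 F1836
G01 X298.805 Y71.429 F1836
G01 X326.682 Y66.888 F1836
G01 X353.368 Y64.140 F1836
G00 X44.238 Y117.795
M3 S593
G01 X200.118 Y117.795 F1836
G01 X200.118 Y105.972 F1836
G01 X44.238 Y105.972 F1836
G01 X44.238 Y117.795 F1836
G00 X50.802 Y6.241
M3 S240
G01 X215.174 Y119.491 F4617
G00 X204.070 Y89.460
M3 S240
G01 X197.562 Y70.174 F4617
G01 X179.323 Y61.139 F4617
G01 X160.037 Y67.647 F4617
G01 X151.002 Y85.886 F4617
G01 X157.510 Y105.172 F4617
G01 X175.749 Y114.207 F4617
G01 X195.035 Y107.699 F4617
G01 X204.070 Y89.460 F4617
G00 X167.825 Y113.604
M3 S593
G01 X136.181 Y129.141 F1836
G01 X30.851 Y82.283 F1836
M5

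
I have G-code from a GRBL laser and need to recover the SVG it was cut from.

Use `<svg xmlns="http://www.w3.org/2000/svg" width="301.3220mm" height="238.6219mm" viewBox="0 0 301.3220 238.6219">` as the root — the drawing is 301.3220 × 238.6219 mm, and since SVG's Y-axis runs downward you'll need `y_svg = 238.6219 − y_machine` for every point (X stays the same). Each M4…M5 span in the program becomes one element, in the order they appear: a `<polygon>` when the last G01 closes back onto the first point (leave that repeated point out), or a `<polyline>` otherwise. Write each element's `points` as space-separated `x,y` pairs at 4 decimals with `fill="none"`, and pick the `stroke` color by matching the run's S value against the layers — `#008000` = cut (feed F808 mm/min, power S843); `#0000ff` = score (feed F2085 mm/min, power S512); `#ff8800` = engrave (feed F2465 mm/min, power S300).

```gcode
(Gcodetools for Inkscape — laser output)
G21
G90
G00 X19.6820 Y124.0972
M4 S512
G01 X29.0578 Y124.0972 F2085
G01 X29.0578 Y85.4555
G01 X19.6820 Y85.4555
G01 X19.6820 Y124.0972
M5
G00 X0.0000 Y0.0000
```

<svg xmlns="http://www.w3.org/2000/svg" width="301.3220mm" height="238.6219mm" viewBox="0 0 301.3220 238.6219">
  <polygon points="19.6820,114.5247 29.0578,114.5247 29.0578,153.1664 19.6820,153.1664" fill="none" stroke="#0000ff"/>
</svg>

y_svg = 238.6219 − y_m. Every run uses S512, so all elements get stroke `#0000ff` (score).

[1] closed run; points: 19.6820,114.5247 29.0578,114.5247 29.0578,153.1664 19.6820,153.1664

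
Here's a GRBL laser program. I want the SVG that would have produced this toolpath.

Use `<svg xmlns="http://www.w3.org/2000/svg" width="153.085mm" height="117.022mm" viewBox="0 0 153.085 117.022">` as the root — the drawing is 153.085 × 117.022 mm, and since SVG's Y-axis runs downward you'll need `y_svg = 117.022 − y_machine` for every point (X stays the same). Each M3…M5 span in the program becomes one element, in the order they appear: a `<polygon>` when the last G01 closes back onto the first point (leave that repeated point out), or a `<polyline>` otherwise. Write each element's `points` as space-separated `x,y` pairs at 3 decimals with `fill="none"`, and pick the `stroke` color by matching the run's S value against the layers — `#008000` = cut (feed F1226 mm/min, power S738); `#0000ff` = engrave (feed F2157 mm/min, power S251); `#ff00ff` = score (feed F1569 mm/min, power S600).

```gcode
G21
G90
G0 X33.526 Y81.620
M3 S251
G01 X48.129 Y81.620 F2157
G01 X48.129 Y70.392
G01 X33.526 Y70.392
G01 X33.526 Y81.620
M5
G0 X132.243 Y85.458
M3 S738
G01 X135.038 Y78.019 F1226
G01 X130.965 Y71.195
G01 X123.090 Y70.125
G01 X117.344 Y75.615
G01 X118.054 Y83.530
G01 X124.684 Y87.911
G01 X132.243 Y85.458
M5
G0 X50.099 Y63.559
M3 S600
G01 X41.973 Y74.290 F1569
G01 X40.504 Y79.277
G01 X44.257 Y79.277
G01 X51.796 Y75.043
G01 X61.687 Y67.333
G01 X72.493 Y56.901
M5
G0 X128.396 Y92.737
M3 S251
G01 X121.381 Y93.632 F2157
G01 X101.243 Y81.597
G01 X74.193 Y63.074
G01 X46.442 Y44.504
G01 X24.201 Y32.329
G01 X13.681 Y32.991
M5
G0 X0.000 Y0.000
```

y_svg = 117.022 − y_m.

[1] S251→`#0000ff` (engrave); closed run; points: 33.526,35.402 48.129,35.402 48.129,46.630 33.526,46.630

[2] S738→`#008000` (cut); closed run; points: 132.243,31.564 135.038,39.003 130.965,45.827 123.090,46.897 117.344,41.407 118.054,33.492 124.684,29.111

[3] S600→`#ff00ff` (score); open run; points: 50.099,53.463 41.973,42.732 40.504,37.745 44.257,37.745 51.796,41.979 61.687,49.689 72.493,60.121

[4] S251→`#0000ff` (engrave); open run; points: 128.396,24.285 121.381,23.390 101.243,35.425 74.193,53.948 46.442,72.518 24.201,84.693 13.681,84.031

<svg xmlns="http://www.w3.org/2000/svg" width="153.085mm" height="117.022mm" viewBox="0 0 153.085 117.022">
  <polygon points="33.526,35.402 48.129,35.402 48.129,46.630 33.526,46.630" fill="none" stroke="#0000ff"/>
  <polygon points="132.243,31.564 135.038,39.003 130.965,45.827 123.090,46.897 117.344,41.407 118.054,33.492 124.684,29.111" fill="none" stroke="#008000"/>
  <polyline points="50.099,53.463 41.973,42.732 40.504,37.745 44.257,37.745 51.796,41.979 61.687,49.689 72.493,60.121" fill="none" stroke="#ff00ff"/>
  <polyline points="128.396,24.285 121.381,23.390 101.243,35.425 74.193,53.948 46.442,72.518 24.201,84.693 13.681,84.031" fill="none" stroke="#0000ff"/>
</svg>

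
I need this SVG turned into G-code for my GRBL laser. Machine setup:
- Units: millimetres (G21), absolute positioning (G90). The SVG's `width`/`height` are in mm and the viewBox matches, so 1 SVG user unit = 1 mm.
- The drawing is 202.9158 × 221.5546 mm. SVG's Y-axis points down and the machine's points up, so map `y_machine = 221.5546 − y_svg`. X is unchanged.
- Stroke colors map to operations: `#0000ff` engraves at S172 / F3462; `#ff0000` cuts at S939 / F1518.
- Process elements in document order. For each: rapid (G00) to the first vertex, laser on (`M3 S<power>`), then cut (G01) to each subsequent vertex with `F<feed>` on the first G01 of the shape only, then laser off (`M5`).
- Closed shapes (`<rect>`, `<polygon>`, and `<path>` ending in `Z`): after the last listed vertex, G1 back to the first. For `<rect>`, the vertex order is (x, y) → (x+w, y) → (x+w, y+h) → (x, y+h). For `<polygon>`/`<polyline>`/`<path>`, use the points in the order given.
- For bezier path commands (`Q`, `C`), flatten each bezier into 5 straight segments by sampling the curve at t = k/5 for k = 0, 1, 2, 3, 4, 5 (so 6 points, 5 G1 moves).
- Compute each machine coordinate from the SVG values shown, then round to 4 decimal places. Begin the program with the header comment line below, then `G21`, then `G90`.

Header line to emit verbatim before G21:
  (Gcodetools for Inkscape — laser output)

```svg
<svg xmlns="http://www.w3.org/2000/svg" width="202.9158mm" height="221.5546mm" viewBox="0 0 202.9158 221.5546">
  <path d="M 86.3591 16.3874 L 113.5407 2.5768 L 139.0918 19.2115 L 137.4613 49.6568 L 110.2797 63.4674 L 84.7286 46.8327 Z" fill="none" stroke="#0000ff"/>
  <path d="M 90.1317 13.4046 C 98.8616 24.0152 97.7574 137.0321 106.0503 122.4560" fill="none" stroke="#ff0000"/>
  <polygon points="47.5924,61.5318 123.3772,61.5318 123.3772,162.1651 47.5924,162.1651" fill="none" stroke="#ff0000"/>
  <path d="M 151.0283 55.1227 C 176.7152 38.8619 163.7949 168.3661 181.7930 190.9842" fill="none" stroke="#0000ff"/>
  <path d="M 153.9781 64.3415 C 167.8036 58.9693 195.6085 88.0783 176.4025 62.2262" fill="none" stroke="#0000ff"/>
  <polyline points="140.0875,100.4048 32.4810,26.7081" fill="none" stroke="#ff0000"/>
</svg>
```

(Gcodetools for Inkscape — laser output)
G21
G90
G00 X86.3591 Y205.1672
M3 S172
G01 X113.5407 Y218.9778 F3462
G01 X139.0918 Y202.3431
G01 X137.4613 Y171.8978
G01 X110.2797 Y158.0872
G01 X84.7286 Y174.7219
G01 X86.3591 Y205.1672
M5
G00 X90.1317 Y208.1500
M3 S939
G01 X94.3434 Y191.3349 F1518
G01 X97.1180 Y160.9822
G01 X99.3786 Y128.1320
G01 X102.0484 Y103.8241
G01 X106.0503 Y99.0986
M5
G00 X47.5924 Y160.0228
M3 S939
G01 X123.3772 Y160.0228 F1518
G01 X123.3772 Y59.3895
G01 X47.5924 Y59.3895
G01 X47.5924 Y160.0228
M5
G00 X151.0283 Y166.4319
M3 S172
G01 X162.3638 Y160.7178 F3462
G01 X167.7708 Y132.1473
G01 X170.5865 Y92.8478
G01 X174.1481 Y54.9464
G01 X181.7930 Y30.5704
M5
G00 X153.9781 Y157.2131
M3 S172
G01 X163.4630 Y157.0142 F3462
G01 X173.3754 Y152.8331
G01 X180.7878 Y148.9629
G01 X182.7727 Y149.6969
G01 X176.4025 Y159.3284
M5
G00 X140.0875 Y121.1498
M3 S939
G01 X32.4810 Y194.8465 F1518
M5

1 u = 1 mm; y_m = 221.5546 − y.

[1] `<path>` regular polygon, #0000ff→engrave S172 F3462: (86.3591,205.1672) → (113.5407,218.9778) → (139.0918,202.3431) → (137.4613,171.8978) → (110.2797,158.0872) → (84.7286,174.7219) → (86.3591,205.1672) (closed)

[2] `<path>` cubic bezier, #ff0000→cut S939 F1518: (90.1317,208.1500) → (94.3434,191.3349) → (97.1180,160.9822) → (99.3786,128.1320) → (102.0484,103.8241) → (106.0503,99.0986)

[3] `<polygon>` rectangle, #ff0000→cut S939 F1518: (47.5924,160.0228) → (123.3772,160.0228) → (123.3772,59.3895) → (47.5924,59.3895) → (47.5924,160.0228) (closed)

[4] `<path>` cubic bezier, #0000ff→engrave S172 F3462: (151.0283,166.4319) → (162.3638,160.7178) → (167.7708,132.1473) → (170.5865,92.8478) → (174.1481,54.9464) → (181.7930,30.5704)

[5] `<path>` cubic bezier, #0000ff→engrave S172 F3462: (153.9781,157.2131) → (163.4630,157.0142) → (173.3754,152.8331) → (180.7878,148.9629) → (182.7727,149.6969) → (176.4025,159.3284)

[6] `<polyline>` line segment, #ff0000→cut S939 F1518: (140.0875,121.1498) → (32.4810,194.8465)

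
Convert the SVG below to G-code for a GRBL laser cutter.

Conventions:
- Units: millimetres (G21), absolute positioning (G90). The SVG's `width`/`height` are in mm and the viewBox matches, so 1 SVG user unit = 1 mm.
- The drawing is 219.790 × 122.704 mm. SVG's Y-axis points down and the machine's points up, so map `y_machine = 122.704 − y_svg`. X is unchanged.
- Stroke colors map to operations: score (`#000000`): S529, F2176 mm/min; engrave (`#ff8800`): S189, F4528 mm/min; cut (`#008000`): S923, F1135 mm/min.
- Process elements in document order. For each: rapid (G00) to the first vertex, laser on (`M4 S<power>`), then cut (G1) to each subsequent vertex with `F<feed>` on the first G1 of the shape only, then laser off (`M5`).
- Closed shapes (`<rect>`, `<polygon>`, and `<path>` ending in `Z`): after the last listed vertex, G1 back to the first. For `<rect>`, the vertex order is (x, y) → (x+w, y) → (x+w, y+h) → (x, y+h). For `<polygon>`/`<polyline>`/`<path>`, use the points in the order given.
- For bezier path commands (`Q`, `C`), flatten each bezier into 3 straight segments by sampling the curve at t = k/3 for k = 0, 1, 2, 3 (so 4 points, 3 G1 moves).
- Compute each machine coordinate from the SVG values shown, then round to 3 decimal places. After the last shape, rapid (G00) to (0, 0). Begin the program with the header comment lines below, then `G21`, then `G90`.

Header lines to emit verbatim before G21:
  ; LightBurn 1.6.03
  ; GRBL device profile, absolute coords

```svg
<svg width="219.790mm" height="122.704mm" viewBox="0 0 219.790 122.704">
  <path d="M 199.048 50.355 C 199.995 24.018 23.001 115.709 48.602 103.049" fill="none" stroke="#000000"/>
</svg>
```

1 u = 1 mm; y_m = 122.704 − y.

[1] `<path>` cubic bezier, #000000→score S529 F2176: (199.048,72.349) → (154.775,67.580) → (76.439,33.542) → (48.602,19.655)

; LightBurn 1.6.03
; GRBL device profile, absolute coords
G21
G90
G00 X199.048 Y72.349
M4 S529
G1 X154.775 Y67.580 F2176
G1 X76.439 Y33.542
G1 X48.602 Y19.655
M5
G00 X0.000 Y0.000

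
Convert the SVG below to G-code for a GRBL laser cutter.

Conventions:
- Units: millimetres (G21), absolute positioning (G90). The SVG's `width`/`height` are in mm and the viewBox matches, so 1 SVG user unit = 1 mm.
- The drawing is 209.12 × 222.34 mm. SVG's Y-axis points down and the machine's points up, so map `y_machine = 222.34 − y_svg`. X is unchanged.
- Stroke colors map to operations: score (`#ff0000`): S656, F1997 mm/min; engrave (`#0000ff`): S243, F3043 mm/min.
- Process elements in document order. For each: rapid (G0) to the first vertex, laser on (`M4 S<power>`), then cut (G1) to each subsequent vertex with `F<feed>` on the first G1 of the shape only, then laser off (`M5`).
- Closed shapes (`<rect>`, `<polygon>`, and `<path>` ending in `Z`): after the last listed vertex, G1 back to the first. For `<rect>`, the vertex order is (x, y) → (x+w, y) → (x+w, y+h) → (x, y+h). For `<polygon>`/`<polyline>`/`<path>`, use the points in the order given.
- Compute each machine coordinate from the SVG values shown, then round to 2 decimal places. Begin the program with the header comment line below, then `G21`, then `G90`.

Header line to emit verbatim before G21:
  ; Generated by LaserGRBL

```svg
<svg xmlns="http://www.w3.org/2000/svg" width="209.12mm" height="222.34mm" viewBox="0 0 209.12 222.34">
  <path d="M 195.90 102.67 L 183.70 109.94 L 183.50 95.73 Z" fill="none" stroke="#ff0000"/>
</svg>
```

; Generated by LaserGRBL
G21
G90
G0 X195.90 Y119.67
M4 S656
G1 X183.70 Y112.40 F1997
G1 X183.50 Y126.61
G1 X195.90 Y119.67
M5

viewBox `0 0 209.12 222.34` with mm width/height → 1 unit = 1 mm. Flip: y_m = 222.34 − y_svg.

**Shape 1** — `<path>` regular polygon, stroke `#ff0000` → score (S656, F1997). Machine vertices: (195.90,119.67) → (183.70,112.40) → (183.50,126.61) → (195.90,119.67). Closed: final G1 returns to the first vertex.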